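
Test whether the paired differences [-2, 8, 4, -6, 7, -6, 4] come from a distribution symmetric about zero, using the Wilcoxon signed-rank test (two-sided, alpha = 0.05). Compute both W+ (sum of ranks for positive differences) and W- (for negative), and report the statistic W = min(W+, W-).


Step 1: Drop any zero differences (none here) and take |d_i|.
|d| = [2, 8, 4, 6, 7, 6, 4]
Step 2: Midrank |d_i| (ties get averaged ranks).
ranks: |2|->1, |8|->7, |4|->2.5, |6|->4.5, |7|->6, |6|->4.5, |4|->2.5
Step 3: Attach original signs; sum ranks with positive sign and with negative sign.
W+ = 7 + 2.5 + 6 + 2.5 = 18
W- = 1 + 4.5 + 4.5 = 10
(Check: W+ + W- = 28 should equal n(n+1)/2 = 28.)
Step 4: Test statistic W = min(W+, W-) = 10.
Step 5: Ties in |d|, so use the tie-corrected normal approximation.
        E[W] = n(n+1)/4 = 7*8/4 = 14.
        Tie groups: |d|=4 (t=2), |d|=6 (t=2); sum(t^3 - t) = 12.
        Var[W] = n(n+1)(2n+1)/24 - sum(t^3-t)/48 = 840/24 - 12/48 = 34.75.
        z = (W - E[W]) / sqrt(Var[W]) = (10 - 14) / 5.8949 = -0.6786.
        Two-sided p = 2*Phi(z) = 0.497422.
Step 6: alpha = 0.05. fail to reject H0.

W+ = 18, W- = 10, W = min = 10, p = 0.497422, fail to reject H0.


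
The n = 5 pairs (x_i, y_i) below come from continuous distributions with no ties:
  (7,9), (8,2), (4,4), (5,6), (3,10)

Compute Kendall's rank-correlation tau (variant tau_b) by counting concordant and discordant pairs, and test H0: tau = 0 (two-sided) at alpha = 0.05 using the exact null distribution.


Step 1: Enumerate the 10 unordered pairs (i,j) with i<j and classify each by sign(x_j-x_i) * sign(y_j-y_i).
  (1,2):dx=+1,dy=-7->D; (1,3):dx=-3,dy=-5->C; (1,4):dx=-2,dy=-3->C; (1,5):dx=-4,dy=+1->D
  (2,3):dx=-4,dy=+2->D; (2,4):dx=-3,dy=+4->D; (2,5):dx=-5,dy=+8->D; (3,4):dx=+1,dy=+2->C
  (3,5):dx=-1,dy=+6->D; (4,5):dx=-2,dy=+4->D
Step 2: C = 3, D = 7, total pairs = 10.
Step 3: tau = (C - D)/(n(n-1)/2) = (3 - 7)/10 = -0.400000.
Step 4: Exact two-sided p-value (enumerate n! = 120 permutations of y under H0): p = 0.483333.
Step 5: alpha = 0.05. fail to reject H0.

tau_b = -0.4000 (C=3, D=7), p = 0.483333, fail to reject H0.


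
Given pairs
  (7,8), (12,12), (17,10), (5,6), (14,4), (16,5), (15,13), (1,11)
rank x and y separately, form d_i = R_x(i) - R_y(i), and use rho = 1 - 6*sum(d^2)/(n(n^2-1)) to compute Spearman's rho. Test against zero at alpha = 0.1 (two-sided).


Step 1: Rank x and y separately (midranks; no ties here).
rank(x): 7->3, 12->4, 17->8, 5->2, 14->5, 16->7, 15->6, 1->1
rank(y): 8->4, 12->7, 10->5, 6->3, 4->1, 5->2, 13->8, 11->6
Step 2: d_i = R_x(i) - R_y(i); compute d_i^2.
  (3-4)^2=1, (4-7)^2=9, (8-5)^2=9, (2-3)^2=1, (5-1)^2=16, (7-2)^2=25, (6-8)^2=4, (1-6)^2=25
sum(d^2) = 90.
Step 3: rho = 1 - 6*90 / (8*(8^2 - 1)) = 1 - 540/504 = -0.071429.
Step 4: Under H0, t = rho * sqrt((n-2)/(1-rho^2)) = -0.1754 ~ t(6).
Step 5: Two-sided p-value from the t-distribution with 6 df = 0.866526.
Step 6: alpha = 0.1. fail to reject H0.

rho = -0.0714, p = 0.866526, fail to reject H0 at alpha = 0.1.


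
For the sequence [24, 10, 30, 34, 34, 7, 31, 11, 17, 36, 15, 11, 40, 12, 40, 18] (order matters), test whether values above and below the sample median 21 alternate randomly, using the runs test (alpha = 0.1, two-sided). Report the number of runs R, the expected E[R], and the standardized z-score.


Step 1: Compute median = 21; label A = above, B = below.
Labels in order: ABAAABABBABBABAB  (n_A = 8, n_B = 8)
Step 2: Count runs R = 12.
Step 3: Under H0 (random ordering), E[R] = 2*n_A*n_B/(n_A+n_B) + 1 = 2*8*8/16 + 1 = 9.0000.
        Var[R] = 2*n_A*n_B*(2*n_A*n_B - n_A - n_B) / ((n_A+n_B)^2 * (n_A+n_B-1)) = 14336/3840 = 3.7333.
        SD[R] = 1.9322.
Step 4: Continuity-corrected z = (R - 0.5 - E[R]) / SD[R] = (12 - 0.5 - 9.0000) / 1.9322 = 1.2939.
Step 5: Two-sided p-value via normal approximation = 2*(1 - Phi(|z|)) = 0.195709.
Step 6: alpha = 0.1. fail to reject H0.

R = 12, z = 1.2939, p = 0.195709, fail to reject H0.


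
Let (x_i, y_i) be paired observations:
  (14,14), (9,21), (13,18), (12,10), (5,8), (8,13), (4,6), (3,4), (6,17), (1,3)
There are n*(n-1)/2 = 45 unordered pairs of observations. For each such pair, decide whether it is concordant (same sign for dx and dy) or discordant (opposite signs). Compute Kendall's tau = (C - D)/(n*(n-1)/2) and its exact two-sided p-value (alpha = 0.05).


Step 1: Enumerate the 45 unordered pairs (i,j) with i<j and classify each by sign(x_j-x_i) * sign(y_j-y_i).
  (1,2):dx=-5,dy=+7->D; (1,3):dx=-1,dy=+4->D; (1,4):dx=-2,dy=-4->C; (1,5):dx=-9,dy=-6->C
  (1,6):dx=-6,dy=-1->C; (1,7):dx=-10,dy=-8->C; (1,8):dx=-11,dy=-10->C; (1,9):dx=-8,dy=+3->D
  (1,10):dx=-13,dy=-11->C; (2,3):dx=+4,dy=-3->D; (2,4):dx=+3,dy=-11->D; (2,5):dx=-4,dy=-13->C
  (2,6):dx=-1,dy=-8->C; (2,7):dx=-5,dy=-15->C; (2,8):dx=-6,dy=-17->C; (2,9):dx=-3,dy=-4->C
  (2,10):dx=-8,dy=-18->C; (3,4):dx=-1,dy=-8->C; (3,5):dx=-8,dy=-10->C; (3,6):dx=-5,dy=-5->C
  (3,7):dx=-9,dy=-12->C; (3,8):dx=-10,dy=-14->C; (3,9):dx=-7,dy=-1->C; (3,10):dx=-12,dy=-15->C
  (4,5):dx=-7,dy=-2->C; (4,6):dx=-4,dy=+3->D; (4,7):dx=-8,dy=-4->C; (4,8):dx=-9,dy=-6->C
  (4,9):dx=-6,dy=+7->D; (4,10):dx=-11,dy=-7->C; (5,6):dx=+3,dy=+5->C; (5,7):dx=-1,dy=-2->C
  (5,8):dx=-2,dy=-4->C; (5,9):dx=+1,dy=+9->C; (5,10):dx=-4,dy=-5->C; (6,7):dx=-4,dy=-7->C
  (6,8):dx=-5,dy=-9->C; (6,9):dx=-2,dy=+4->D; (6,10):dx=-7,dy=-10->C; (7,8):dx=-1,dy=-2->C
  (7,9):dx=+2,dy=+11->C; (7,10):dx=-3,dy=-3->C; (8,9):dx=+3,dy=+13->C; (8,10):dx=-2,dy=-1->C
  (9,10):dx=-5,dy=-14->C
Step 2: C = 37, D = 8, total pairs = 45.
Step 3: tau = (C - D)/(n(n-1)/2) = (37 - 8)/45 = 0.644444.
Step 4: Exact two-sided p-value (enumerate n! = 3628800 permutations of y under H0): p = 0.009148.
Step 5: alpha = 0.05. reject H0.

tau_b = 0.6444 (C=37, D=8), p = 0.009148, reject H0.


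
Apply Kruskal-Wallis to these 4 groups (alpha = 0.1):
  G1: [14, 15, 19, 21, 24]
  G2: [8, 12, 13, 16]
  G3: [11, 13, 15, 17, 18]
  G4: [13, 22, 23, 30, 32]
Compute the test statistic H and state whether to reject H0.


Step 1: Combine all N = 19 observations and assign midranks.
sorted (value, group, rank): (8,G2,1), (11,G3,2), (12,G2,3), (13,G2,5), (13,G3,5), (13,G4,5), (14,G1,7), (15,G1,8.5), (15,G3,8.5), (16,G2,10), (17,G3,11), (18,G3,12), (19,G1,13), (21,G1,14), (22,G4,15), (23,G4,16), (24,G1,17), (30,G4,18), (32,G4,19)
Step 2: Sum ranks within each group.
R_1 = 59.5 (n_1 = 5)
R_2 = 19 (n_2 = 4)
R_3 = 38.5 (n_3 = 5)
R_4 = 73 (n_4 = 5)
Step 3: H = 12/(N(N+1)) * sum(R_i^2/n_i) - 3(N+1)
     = 12/(19*20) * (59.5^2/5 + 19^2/4 + 38.5^2/5 + 73^2/5) - 3*20
     = 0.031579 * 2160.55 - 60
     = 8.227895.
Step 4: Ties present; correction factor C = 1 - 30/(19^3 - 19) = 0.995614. Corrected H = 8.227895 / 0.995614 = 8.264141.
Step 5: Under H0, H ~ chi^2(3); p-value = 0.040857.
Step 6: alpha = 0.1. reject H0.

H = 8.2641, df = 3, p = 0.040857, reject H0.


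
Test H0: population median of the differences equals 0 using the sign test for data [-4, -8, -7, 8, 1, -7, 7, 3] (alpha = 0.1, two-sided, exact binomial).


Step 1: Discard zero differences. Original n = 8; n_eff = number of nonzero differences = 8.
Nonzero differences (with sign): -4, -8, -7, +8, +1, -7, +7, +3
Step 2: Count signs: positive = 4, negative = 4.
Step 3: Under H0: P(positive) = 0.5, so the number of positives S ~ Bin(8, 0.5).
Step 4: Two-sided exact p-value = sum of Bin(8,0.5) probabilities at or below the observed probability = 1.000000.
Step 5: alpha = 0.1. fail to reject H0.

n_eff = 8, pos = 4, neg = 4, p = 1.000000, fail to reject H0.


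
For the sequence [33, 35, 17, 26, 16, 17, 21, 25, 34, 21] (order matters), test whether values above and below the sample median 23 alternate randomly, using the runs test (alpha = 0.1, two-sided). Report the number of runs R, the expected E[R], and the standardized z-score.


Step 1: Compute median = 23; label A = above, B = below.
Labels in order: AABABBBAAB  (n_A = 5, n_B = 5)
Step 2: Count runs R = 6.
Step 3: Under H0 (random ordering), E[R] = 2*n_A*n_B/(n_A+n_B) + 1 = 2*5*5/10 + 1 = 6.0000.
        Var[R] = 2*n_A*n_B*(2*n_A*n_B - n_A - n_B) / ((n_A+n_B)^2 * (n_A+n_B-1)) = 2000/900 = 2.2222.
        SD[R] = 1.4907.
Step 4: R = E[R], so z = 0 with no continuity correction.
Step 5: Two-sided p-value via normal approximation = 2*(1 - Phi(|z|)) = 1.000000.
Step 6: alpha = 0.1. fail to reject H0.

R = 6, z = 0.0000, p = 1.000000, fail to reject H0.


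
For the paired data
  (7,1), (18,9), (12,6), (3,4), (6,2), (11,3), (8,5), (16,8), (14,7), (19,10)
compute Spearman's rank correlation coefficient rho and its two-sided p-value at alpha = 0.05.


Step 1: Rank x and y separately (midranks; no ties here).
rank(x): 7->3, 18->9, 12->6, 3->1, 6->2, 11->5, 8->4, 16->8, 14->7, 19->10
rank(y): 1->1, 9->9, 6->6, 4->4, 2->2, 3->3, 5->5, 8->8, 7->7, 10->10
Step 2: d_i = R_x(i) - R_y(i); compute d_i^2.
  (3-1)^2=4, (9-9)^2=0, (6-6)^2=0, (1-4)^2=9, (2-2)^2=0, (5-3)^2=4, (4-5)^2=1, (8-8)^2=0, (7-7)^2=0, (10-10)^2=0
sum(d^2) = 18.
Step 3: rho = 1 - 6*18 / (10*(10^2 - 1)) = 1 - 108/990 = 0.890909.
Step 4: Under H0, t = rho * sqrt((n-2)/(1-rho^2)) = 5.5482 ~ t(8).
Step 5: Two-sided p-value from the t-distribution with 8 df = 0.000542.
Step 6: alpha = 0.05. reject H0.

rho = 0.8909, p = 0.000542, reject H0 at alpha = 0.05.


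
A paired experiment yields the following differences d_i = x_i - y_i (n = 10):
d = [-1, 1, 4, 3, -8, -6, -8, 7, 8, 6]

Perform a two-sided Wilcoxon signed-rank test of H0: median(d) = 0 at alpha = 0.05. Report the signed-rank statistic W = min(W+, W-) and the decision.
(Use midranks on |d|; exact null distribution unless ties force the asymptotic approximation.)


Step 1: Drop any zero differences (none here) and take |d_i|.
|d| = [1, 1, 4, 3, 8, 6, 8, 7, 8, 6]
Step 2: Midrank |d_i| (ties get averaged ranks).
ranks: |1|->1.5, |1|->1.5, |4|->4, |3|->3, |8|->9, |6|->5.5, |8|->9, |7|->7, |8|->9, |6|->5.5
Step 3: Attach original signs; sum ranks with positive sign and with negative sign.
W+ = 1.5 + 4 + 3 + 7 + 9 + 5.5 = 30
W- = 1.5 + 9 + 5.5 + 9 = 25
(Check: W+ + W- = 55 should equal n(n+1)/2 = 55.)
Step 4: Test statistic W = min(W+, W-) = 25.
Step 5: Ties in |d|, so use the tie-corrected normal approximation.
        E[W] = n(n+1)/4 = 10*11/4 = 27.5.
        Tie groups: |d|=1 (t=2), |d|=6 (t=2), |d|=8 (t=3); sum(t^3 - t) = 36.
        Var[W] = n(n+1)(2n+1)/24 - sum(t^3-t)/48 = 2310/24 - 36/48 = 95.5.
        z = (W - E[W]) / sqrt(Var[W]) = (25 - 27.5) / 9.7724 = -0.2558.
        Two-sided p = 2*Phi(z) = 0.798088.
Step 6: alpha = 0.05. fail to reject H0.

W+ = 30, W- = 25, W = min = 25, p = 0.798088, fail to reject H0.


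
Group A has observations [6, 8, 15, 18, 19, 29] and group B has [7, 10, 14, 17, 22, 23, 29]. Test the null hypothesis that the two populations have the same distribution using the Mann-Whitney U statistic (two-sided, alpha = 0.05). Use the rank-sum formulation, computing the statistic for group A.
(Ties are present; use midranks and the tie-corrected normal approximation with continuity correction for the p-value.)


Step 1: Combine and sort all 13 observations; assign midranks.
sorted (value, group): (6,X), (7,Y), (8,X), (10,Y), (14,Y), (15,X), (17,Y), (18,X), (19,X), (22,Y), (23,Y), (29,X), (29,Y)
ranks: 6->1, 7->2, 8->3, 10->4, 14->5, 15->6, 17->7, 18->8, 19->9, 22->10, 23->11, 29->12.5, 29->12.5
Step 2: Rank sum for X: R1 = 1 + 3 + 6 + 8 + 9 + 12.5 = 39.5.
Step 3: U_X = R1 - n1(n1+1)/2 = 39.5 - 6*7/2 = 39.5 - 21 = 18.5.
       U_Y = n1*n2 - U_X = 42 - 18.5 = 23.5.
Step 4: Ties are present, so use the tie-corrected normal approximation (with continuity correction) for the p-value.
Step 5: p-value = 0.774796; compare to alpha = 0.05. fail to reject H0.

U_X = 18.5, p = 0.774796, fail to reject H0 at alpha = 0.05.


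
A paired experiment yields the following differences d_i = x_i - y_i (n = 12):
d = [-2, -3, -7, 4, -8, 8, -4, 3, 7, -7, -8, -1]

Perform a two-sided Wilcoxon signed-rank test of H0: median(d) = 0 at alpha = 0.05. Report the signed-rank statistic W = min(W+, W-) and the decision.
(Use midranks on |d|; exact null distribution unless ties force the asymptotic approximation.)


Step 1: Drop any zero differences (none here) and take |d_i|.
|d| = [2, 3, 7, 4, 8, 8, 4, 3, 7, 7, 8, 1]
Step 2: Midrank |d_i| (ties get averaged ranks).
ranks: |2|->2, |3|->3.5, |7|->8, |4|->5.5, |8|->11, |8|->11, |4|->5.5, |3|->3.5, |7|->8, |7|->8, |8|->11, |1|->1
Step 3: Attach original signs; sum ranks with positive sign and with negative sign.
W+ = 5.5 + 11 + 3.5 + 8 = 28
W- = 2 + 3.5 + 8 + 11 + 5.5 + 8 + 11 + 1 = 50
(Check: W+ + W- = 78 should equal n(n+1)/2 = 78.)
Step 4: Test statistic W = min(W+, W-) = 28.
Step 5: Ties in |d|, so use the tie-corrected normal approximation.
        E[W] = n(n+1)/4 = 12*13/4 = 39.
        Tie groups: |d|=3 (t=2), |d|=4 (t=2), |d|=7 (t=3), |d|=8 (t=3); sum(t^3 - t) = 60.
        Var[W] = n(n+1)(2n+1)/24 - sum(t^3-t)/48 = 3900/24 - 60/48 = 161.25.
        z = (W - E[W]) / sqrt(Var[W]) = (28 - 39) / 12.6984 = -0.8662.
        Two-sided p = 2*Phi(z) = 0.386354.
Step 6: alpha = 0.05. fail to reject H0.

W+ = 28, W- = 50, W = min = 28, p = 0.386354, fail to reject H0.


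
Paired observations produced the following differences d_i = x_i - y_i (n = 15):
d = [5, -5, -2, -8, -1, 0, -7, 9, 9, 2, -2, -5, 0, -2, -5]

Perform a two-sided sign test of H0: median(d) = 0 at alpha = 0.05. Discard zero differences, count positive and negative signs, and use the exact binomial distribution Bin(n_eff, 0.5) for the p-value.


Step 1: Discard zero differences. Original n = 15; n_eff = number of nonzero differences = 13.
Nonzero differences (with sign): +5, -5, -2, -8, -1, -7, +9, +9, +2, -2, -5, -2, -5
Step 2: Count signs: positive = 4, negative = 9.
Step 3: Under H0: P(positive) = 0.5, so the number of positives S ~ Bin(13, 0.5).
Step 4: Two-sided exact p-value = sum of Bin(13,0.5) probabilities at or below the observed probability = 0.266846.
Step 5: alpha = 0.05. fail to reject H0.

n_eff = 13, pos = 4, neg = 9, p = 0.266846, fail to reject H0.


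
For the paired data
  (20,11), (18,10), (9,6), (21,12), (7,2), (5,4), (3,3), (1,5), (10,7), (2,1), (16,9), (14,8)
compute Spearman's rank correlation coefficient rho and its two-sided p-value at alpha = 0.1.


Step 1: Rank x and y separately (midranks; no ties here).
rank(x): 20->11, 18->10, 9->6, 21->12, 7->5, 5->4, 3->3, 1->1, 10->7, 2->2, 16->9, 14->8
rank(y): 11->11, 10->10, 6->6, 12->12, 2->2, 4->4, 3->3, 5->5, 7->7, 1->1, 9->9, 8->8
Step 2: d_i = R_x(i) - R_y(i); compute d_i^2.
  (11-11)^2=0, (10-10)^2=0, (6-6)^2=0, (12-12)^2=0, (5-2)^2=9, (4-4)^2=0, (3-3)^2=0, (1-5)^2=16, (7-7)^2=0, (2-1)^2=1, (9-9)^2=0, (8-8)^2=0
sum(d^2) = 26.
Step 3: rho = 1 - 6*26 / (12*(12^2 - 1)) = 1 - 156/1716 = 0.909091.
Step 4: Under H0, t = rho * sqrt((n-2)/(1-rho^2)) = 6.9007 ~ t(10).
Step 5: Two-sided p-value from the t-distribution with 10 df = 0.000042.
Step 6: alpha = 0.1. reject H0.

rho = 0.9091, p = 0.000042, reject H0 at alpha = 0.1.


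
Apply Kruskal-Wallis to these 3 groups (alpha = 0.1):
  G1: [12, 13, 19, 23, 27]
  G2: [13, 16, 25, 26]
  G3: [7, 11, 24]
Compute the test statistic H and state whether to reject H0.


Step 1: Combine all N = 12 observations and assign midranks.
sorted (value, group, rank): (7,G3,1), (11,G3,2), (12,G1,3), (13,G1,4.5), (13,G2,4.5), (16,G2,6), (19,G1,7), (23,G1,8), (24,G3,9), (25,G2,10), (26,G2,11), (27,G1,12)
Step 2: Sum ranks within each group.
R_1 = 34.5 (n_1 = 5)
R_2 = 31.5 (n_2 = 4)
R_3 = 12 (n_3 = 3)
Step 3: H = 12/(N(N+1)) * sum(R_i^2/n_i) - 3(N+1)
     = 12/(12*13) * (34.5^2/5 + 31.5^2/4 + 12^2/3) - 3*13
     = 0.076923 * 534.112 - 39
     = 2.085577.
Step 4: Ties present; correction factor C = 1 - 6/(12^3 - 12) = 0.996503. Corrected H = 2.085577 / 0.996503 = 2.092895.
Step 5: Under H0, H ~ chi^2(2); p-value = 0.351183.
Step 6: alpha = 0.1. fail to reject H0.

H = 2.0929, df = 2, p = 0.351183, fail to reject H0.


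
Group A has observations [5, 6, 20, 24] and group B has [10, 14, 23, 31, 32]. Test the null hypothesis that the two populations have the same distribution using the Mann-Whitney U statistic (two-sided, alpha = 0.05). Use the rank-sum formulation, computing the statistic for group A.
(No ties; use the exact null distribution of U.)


Step 1: Combine and sort all 9 observations; assign midranks.
sorted (value, group): (5,X), (6,X), (10,Y), (14,Y), (20,X), (23,Y), (24,X), (31,Y), (32,Y)
ranks: 5->1, 6->2, 10->3, 14->4, 20->5, 23->6, 24->7, 31->8, 32->9
Step 2: Rank sum for X: R1 = 1 + 2 + 5 + 7 = 15.
Step 3: U_X = R1 - n1(n1+1)/2 = 15 - 4*5/2 = 15 - 10 = 5.
       U_Y = n1*n2 - U_X = 20 - 5 = 15.
Step 4: No ties, so the exact null distribution of U (based on enumerating the C(9,4) = 126 equally likely rank assignments) gives the two-sided p-value.
Step 5: p-value = 0.285714; compare to alpha = 0.05. fail to reject H0.

U_X = 5, p = 0.285714, fail to reject H0 at alpha = 0.05.


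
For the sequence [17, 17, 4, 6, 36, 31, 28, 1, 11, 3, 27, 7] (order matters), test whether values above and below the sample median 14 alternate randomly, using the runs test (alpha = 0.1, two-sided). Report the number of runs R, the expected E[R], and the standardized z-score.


Step 1: Compute median = 14; label A = above, B = below.
Labels in order: AABBAAABBBAB  (n_A = 6, n_B = 6)
Step 2: Count runs R = 6.
Step 3: Under H0 (random ordering), E[R] = 2*n_A*n_B/(n_A+n_B) + 1 = 2*6*6/12 + 1 = 7.0000.
        Var[R] = 2*n_A*n_B*(2*n_A*n_B - n_A - n_B) / ((n_A+n_B)^2 * (n_A+n_B-1)) = 4320/1584 = 2.7273.
        SD[R] = 1.6514.
Step 4: Continuity-corrected z = (R + 0.5 - E[R]) / SD[R] = (6 + 0.5 - 7.0000) / 1.6514 = -0.3028.
Step 5: Two-sided p-value via normal approximation = 2*(1 - Phi(|z|)) = 0.762069.
Step 6: alpha = 0.1. fail to reject H0.

R = 6, z = -0.3028, p = 0.762069, fail to reject H0.


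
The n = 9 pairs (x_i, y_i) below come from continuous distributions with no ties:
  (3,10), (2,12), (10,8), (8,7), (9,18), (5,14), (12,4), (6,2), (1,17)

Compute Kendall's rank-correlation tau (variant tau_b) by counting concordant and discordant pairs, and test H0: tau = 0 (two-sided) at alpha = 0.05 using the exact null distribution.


Step 1: Enumerate the 36 unordered pairs (i,j) with i<j and classify each by sign(x_j-x_i) * sign(y_j-y_i).
  (1,2):dx=-1,dy=+2->D; (1,3):dx=+7,dy=-2->D; (1,4):dx=+5,dy=-3->D; (1,5):dx=+6,dy=+8->C
  (1,6):dx=+2,dy=+4->C; (1,7):dx=+9,dy=-6->D; (1,8):dx=+3,dy=-8->D; (1,9):dx=-2,dy=+7->D
  (2,3):dx=+8,dy=-4->D; (2,4):dx=+6,dy=-5->D; (2,5):dx=+7,dy=+6->C; (2,6):dx=+3,dy=+2->C
  (2,7):dx=+10,dy=-8->D; (2,8):dx=+4,dy=-10->D; (2,9):dx=-1,dy=+5->D; (3,4):dx=-2,dy=-1->C
  (3,5):dx=-1,dy=+10->D; (3,6):dx=-5,dy=+6->D; (3,7):dx=+2,dy=-4->D; (3,8):dx=-4,dy=-6->C
  (3,9):dx=-9,dy=+9->D; (4,5):dx=+1,dy=+11->C; (4,6):dx=-3,dy=+7->D; (4,7):dx=+4,dy=-3->D
  (4,8):dx=-2,dy=-5->C; (4,9):dx=-7,dy=+10->D; (5,6):dx=-4,dy=-4->C; (5,7):dx=+3,dy=-14->D
  (5,8):dx=-3,dy=-16->C; (5,9):dx=-8,dy=-1->C; (6,7):dx=+7,dy=-10->D; (6,8):dx=+1,dy=-12->D
  (6,9):dx=-4,dy=+3->D; (7,8):dx=-6,dy=-2->C; (7,9):dx=-11,dy=+13->D; (8,9):dx=-5,dy=+15->D
Step 2: C = 12, D = 24, total pairs = 36.
Step 3: tau = (C - D)/(n(n-1)/2) = (12 - 24)/36 = -0.333333.
Step 4: Exact two-sided p-value (enumerate n! = 362880 permutations of y under H0): p = 0.259518.
Step 5: alpha = 0.05. fail to reject H0.

tau_b = -0.3333 (C=12, D=24), p = 0.259518, fail to reject H0.


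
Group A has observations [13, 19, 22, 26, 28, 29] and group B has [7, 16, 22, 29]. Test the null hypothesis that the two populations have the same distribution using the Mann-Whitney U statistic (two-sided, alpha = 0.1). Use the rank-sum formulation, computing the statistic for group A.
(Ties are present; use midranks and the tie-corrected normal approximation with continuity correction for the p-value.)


Step 1: Combine and sort all 10 observations; assign midranks.
sorted (value, group): (7,Y), (13,X), (16,Y), (19,X), (22,X), (22,Y), (26,X), (28,X), (29,X), (29,Y)
ranks: 7->1, 13->2, 16->3, 19->4, 22->5.5, 22->5.5, 26->7, 28->8, 29->9.5, 29->9.5
Step 2: Rank sum for X: R1 = 2 + 4 + 5.5 + 7 + 8 + 9.5 = 36.
Step 3: U_X = R1 - n1(n1+1)/2 = 36 - 6*7/2 = 36 - 21 = 15.
       U_Y = n1*n2 - U_X = 24 - 15 = 9.
Step 4: Ties are present, so use the tie-corrected normal approximation (with continuity correction) for the p-value.
Step 5: p-value = 0.591778; compare to alpha = 0.1. fail to reject H0.

U_X = 15, p = 0.591778, fail to reject H0 at alpha = 0.1.


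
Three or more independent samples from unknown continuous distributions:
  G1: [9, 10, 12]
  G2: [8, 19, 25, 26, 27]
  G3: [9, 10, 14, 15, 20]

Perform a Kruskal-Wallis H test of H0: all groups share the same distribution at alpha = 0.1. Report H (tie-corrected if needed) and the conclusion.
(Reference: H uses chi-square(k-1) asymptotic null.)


Step 1: Combine all N = 13 observations and assign midranks.
sorted (value, group, rank): (8,G2,1), (9,G1,2.5), (9,G3,2.5), (10,G1,4.5), (10,G3,4.5), (12,G1,6), (14,G3,7), (15,G3,8), (19,G2,9), (20,G3,10), (25,G2,11), (26,G2,12), (27,G2,13)
Step 2: Sum ranks within each group.
R_1 = 13 (n_1 = 3)
R_2 = 46 (n_2 = 5)
R_3 = 32 (n_3 = 5)
Step 3: H = 12/(N(N+1)) * sum(R_i^2/n_i) - 3(N+1)
     = 12/(13*14) * (13^2/3 + 46^2/5 + 32^2/5) - 3*14
     = 0.065934 * 684.333 - 42
     = 3.120879.
Step 4: Ties present; correction factor C = 1 - 12/(13^3 - 13) = 0.994505. Corrected H = 3.120879 / 0.994505 = 3.138122.
Step 5: Under H0, H ~ chi^2(2); p-value = 0.208241.
Step 6: alpha = 0.1. fail to reject H0.

H = 3.1381, df = 2, p = 0.208241, fail to reject H0.


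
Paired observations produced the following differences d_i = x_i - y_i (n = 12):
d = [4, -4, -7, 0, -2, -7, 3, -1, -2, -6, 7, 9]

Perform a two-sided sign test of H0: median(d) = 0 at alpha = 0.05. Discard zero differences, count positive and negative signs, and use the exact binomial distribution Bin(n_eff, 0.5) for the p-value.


Step 1: Discard zero differences. Original n = 12; n_eff = number of nonzero differences = 11.
Nonzero differences (with sign): +4, -4, -7, -2, -7, +3, -1, -2, -6, +7, +9
Step 2: Count signs: positive = 4, negative = 7.
Step 3: Under H0: P(positive) = 0.5, so the number of positives S ~ Bin(11, 0.5).
Step 4: Two-sided exact p-value = sum of Bin(11,0.5) probabilities at or below the observed probability = 0.548828.
Step 5: alpha = 0.05. fail to reject H0.

n_eff = 11, pos = 4, neg = 7, p = 0.548828, fail to reject H0.


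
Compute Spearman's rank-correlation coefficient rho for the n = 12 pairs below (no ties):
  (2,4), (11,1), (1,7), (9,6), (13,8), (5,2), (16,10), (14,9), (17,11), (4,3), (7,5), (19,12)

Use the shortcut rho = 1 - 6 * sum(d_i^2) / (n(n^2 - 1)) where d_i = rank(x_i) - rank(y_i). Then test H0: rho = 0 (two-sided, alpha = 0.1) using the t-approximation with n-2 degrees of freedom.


Step 1: Rank x and y separately (midranks; no ties here).
rank(x): 2->2, 11->7, 1->1, 9->6, 13->8, 5->4, 16->10, 14->9, 17->11, 4->3, 7->5, 19->12
rank(y): 4->4, 1->1, 7->7, 6->6, 8->8, 2->2, 10->10, 9->9, 11->11, 3->3, 5->5, 12->12
Step 2: d_i = R_x(i) - R_y(i); compute d_i^2.
  (2-4)^2=4, (7-1)^2=36, (1-7)^2=36, (6-6)^2=0, (8-8)^2=0, (4-2)^2=4, (10-10)^2=0, (9-9)^2=0, (11-11)^2=0, (3-3)^2=0, (5-5)^2=0, (12-12)^2=0
sum(d^2) = 80.
Step 3: rho = 1 - 6*80 / (12*(12^2 - 1)) = 1 - 480/1716 = 0.720280.
Step 4: Under H0, t = rho * sqrt((n-2)/(1-rho^2)) = 3.2835 ~ t(10).
Step 5: Two-sided p-value from the t-distribution with 10 df = 0.008240.
Step 6: alpha = 0.1. reject H0.

rho = 0.7203, p = 0.008240, reject H0 at alpha = 0.1.


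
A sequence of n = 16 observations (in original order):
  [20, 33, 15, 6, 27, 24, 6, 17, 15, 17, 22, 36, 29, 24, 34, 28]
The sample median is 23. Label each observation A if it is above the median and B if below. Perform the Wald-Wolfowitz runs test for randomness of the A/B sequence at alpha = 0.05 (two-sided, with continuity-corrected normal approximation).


Step 1: Compute median = 23; label A = above, B = below.
Labels in order: BABBAABBBBBAAAAA  (n_A = 8, n_B = 8)
Step 2: Count runs R = 6.
Step 3: Under H0 (random ordering), E[R] = 2*n_A*n_B/(n_A+n_B) + 1 = 2*8*8/16 + 1 = 9.0000.
        Var[R] = 2*n_A*n_B*(2*n_A*n_B - n_A - n_B) / ((n_A+n_B)^2 * (n_A+n_B-1)) = 14336/3840 = 3.7333.
        SD[R] = 1.9322.
Step 4: Continuity-corrected z = (R + 0.5 - E[R]) / SD[R] = (6 + 0.5 - 9.0000) / 1.9322 = -1.2939.
Step 5: Two-sided p-value via normal approximation = 2*(1 - Phi(|z|)) = 0.195709.
Step 6: alpha = 0.05. fail to reject H0.

R = 6, z = -1.2939, p = 0.195709, fail to reject H0.


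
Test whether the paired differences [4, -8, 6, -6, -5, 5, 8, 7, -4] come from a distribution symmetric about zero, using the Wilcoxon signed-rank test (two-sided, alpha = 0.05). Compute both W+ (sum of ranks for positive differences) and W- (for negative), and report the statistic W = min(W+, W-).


Step 1: Drop any zero differences (none here) and take |d_i|.
|d| = [4, 8, 6, 6, 5, 5, 8, 7, 4]
Step 2: Midrank |d_i| (ties get averaged ranks).
ranks: |4|->1.5, |8|->8.5, |6|->5.5, |6|->5.5, |5|->3.5, |5|->3.5, |8|->8.5, |7|->7, |4|->1.5
Step 3: Attach original signs; sum ranks with positive sign and with negative sign.
W+ = 1.5 + 5.5 + 3.5 + 8.5 + 7 = 26
W- = 8.5 + 5.5 + 3.5 + 1.5 = 19
(Check: W+ + W- = 45 should equal n(n+1)/2 = 45.)
Step 4: Test statistic W = min(W+, W-) = 19.
Step 5: Ties in |d|, so use the tie-corrected normal approximation.
        E[W] = n(n+1)/4 = 9*10/4 = 22.5.
        Tie groups: |d|=4 (t=2), |d|=5 (t=2), |d|=6 (t=2), |d|=8 (t=2); sum(t^3 - t) = 24.
        Var[W] = n(n+1)(2n+1)/24 - sum(t^3-t)/48 = 1710/24 - 24/48 = 70.75.
        z = (W - E[W]) / sqrt(Var[W]) = (19 - 22.5) / 8.4113 = -0.4161.
        Two-sided p = 2*Phi(z) = 0.677332.
Step 6: alpha = 0.05. fail to reject H0.

W+ = 26, W- = 19, W = min = 19, p = 0.677332, fail to reject H0.


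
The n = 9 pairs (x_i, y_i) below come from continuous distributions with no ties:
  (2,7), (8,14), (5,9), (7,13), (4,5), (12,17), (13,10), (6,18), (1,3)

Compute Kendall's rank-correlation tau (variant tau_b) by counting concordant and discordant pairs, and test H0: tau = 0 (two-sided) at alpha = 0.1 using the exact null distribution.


Step 1: Enumerate the 36 unordered pairs (i,j) with i<j and classify each by sign(x_j-x_i) * sign(y_j-y_i).
  (1,2):dx=+6,dy=+7->C; (1,3):dx=+3,dy=+2->C; (1,4):dx=+5,dy=+6->C; (1,5):dx=+2,dy=-2->D
  (1,6):dx=+10,dy=+10->C; (1,7):dx=+11,dy=+3->C; (1,8):dx=+4,dy=+11->C; (1,9):dx=-1,dy=-4->C
  (2,3):dx=-3,dy=-5->C; (2,4):dx=-1,dy=-1->C; (2,5):dx=-4,dy=-9->C; (2,6):dx=+4,dy=+3->C
  (2,7):dx=+5,dy=-4->D; (2,8):dx=-2,dy=+4->D; (2,9):dx=-7,dy=-11->C; (3,4):dx=+2,dy=+4->C
  (3,5):dx=-1,dy=-4->C; (3,6):dx=+7,dy=+8->C; (3,7):dx=+8,dy=+1->C; (3,8):dx=+1,dy=+9->C
  (3,9):dx=-4,dy=-6->C; (4,5):dx=-3,dy=-8->C; (4,6):dx=+5,dy=+4->C; (4,7):dx=+6,dy=-3->D
  (4,8):dx=-1,dy=+5->D; (4,9):dx=-6,dy=-10->C; (5,6):dx=+8,dy=+12->C; (5,7):dx=+9,dy=+5->C
  (5,8):dx=+2,dy=+13->C; (5,9):dx=-3,dy=-2->C; (6,7):dx=+1,dy=-7->D; (6,8):dx=-6,dy=+1->D
  (6,9):dx=-11,dy=-14->C; (7,8):dx=-7,dy=+8->D; (7,9):dx=-12,dy=-7->C; (8,9):dx=-5,dy=-15->C
Step 2: C = 28, D = 8, total pairs = 36.
Step 3: tau = (C - D)/(n(n-1)/2) = (28 - 8)/36 = 0.555556.
Step 4: Exact two-sided p-value (enumerate n! = 362880 permutations of y under H0): p = 0.044615.
Step 5: alpha = 0.1. reject H0.

tau_b = 0.5556 (C=28, D=8), p = 0.044615, reject H0.


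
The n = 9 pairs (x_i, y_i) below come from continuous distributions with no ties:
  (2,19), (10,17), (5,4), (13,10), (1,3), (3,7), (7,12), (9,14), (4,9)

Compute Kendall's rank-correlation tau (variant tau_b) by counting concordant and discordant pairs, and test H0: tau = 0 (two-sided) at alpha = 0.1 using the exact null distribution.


Step 1: Enumerate the 36 unordered pairs (i,j) with i<j and classify each by sign(x_j-x_i) * sign(y_j-y_i).
  (1,2):dx=+8,dy=-2->D; (1,3):dx=+3,dy=-15->D; (1,4):dx=+11,dy=-9->D; (1,5):dx=-1,dy=-16->C
  (1,6):dx=+1,dy=-12->D; (1,7):dx=+5,dy=-7->D; (1,8):dx=+7,dy=-5->D; (1,9):dx=+2,dy=-10->D
  (2,3):dx=-5,dy=-13->C; (2,4):dx=+3,dy=-7->D; (2,5):dx=-9,dy=-14->C; (2,6):dx=-7,dy=-10->C
  (2,7):dx=-3,dy=-5->C; (2,8):dx=-1,dy=-3->C; (2,9):dx=-6,dy=-8->C; (3,4):dx=+8,dy=+6->C
  (3,5):dx=-4,dy=-1->C; (3,6):dx=-2,dy=+3->D; (3,7):dx=+2,dy=+8->C; (3,8):dx=+4,dy=+10->C
  (3,9):dx=-1,dy=+5->D; (4,5):dx=-12,dy=-7->C; (4,6):dx=-10,dy=-3->C; (4,7):dx=-6,dy=+2->D
  (4,8):dx=-4,dy=+4->D; (4,9):dx=-9,dy=-1->C; (5,6):dx=+2,dy=+4->C; (5,7):dx=+6,dy=+9->C
  (5,8):dx=+8,dy=+11->C; (5,9):dx=+3,dy=+6->C; (6,7):dx=+4,dy=+5->C; (6,8):dx=+6,dy=+7->C
  (6,9):dx=+1,dy=+2->C; (7,8):dx=+2,dy=+2->C; (7,9):dx=-3,dy=-3->C; (8,9):dx=-5,dy=-5->C
Step 2: C = 24, D = 12, total pairs = 36.
Step 3: tau = (C - D)/(n(n-1)/2) = (24 - 12)/36 = 0.333333.
Step 4: Exact two-sided p-value (enumerate n! = 362880 permutations of y under H0): p = 0.259518.
Step 5: alpha = 0.1. fail to reject H0.

tau_b = 0.3333 (C=24, D=12), p = 0.259518, fail to reject H0.


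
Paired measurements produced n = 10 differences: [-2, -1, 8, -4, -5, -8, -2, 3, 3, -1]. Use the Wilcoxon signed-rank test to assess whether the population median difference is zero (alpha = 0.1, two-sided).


Step 1: Drop any zero differences (none here) and take |d_i|.
|d| = [2, 1, 8, 4, 5, 8, 2, 3, 3, 1]
Step 2: Midrank |d_i| (ties get averaged ranks).
ranks: |2|->3.5, |1|->1.5, |8|->9.5, |4|->7, |5|->8, |8|->9.5, |2|->3.5, |3|->5.5, |3|->5.5, |1|->1.5
Step 3: Attach original signs; sum ranks with positive sign and with negative sign.
W+ = 9.5 + 5.5 + 5.5 = 20.5
W- = 3.5 + 1.5 + 7 + 8 + 9.5 + 3.5 + 1.5 = 34.5
(Check: W+ + W- = 55 should equal n(n+1)/2 = 55.)
Step 4: Test statistic W = min(W+, W-) = 20.5.
Step 5: Ties in |d|, so use the tie-corrected normal approximation.
        E[W] = n(n+1)/4 = 10*11/4 = 27.5.
        Tie groups: |d|=1 (t=2), |d|=2 (t=2), |d|=3 (t=2), |d|=8 (t=2); sum(t^3 - t) = 24.
        Var[W] = n(n+1)(2n+1)/24 - sum(t^3-t)/48 = 2310/24 - 24/48 = 95.75.
        z = (W - E[W]) / sqrt(Var[W]) = (20.5 - 27.5) / 9.7852 = -0.7154.
        Two-sided p = 2*Phi(z) = 0.474383.
Step 6: alpha = 0.1. fail to reject H0.

W+ = 20.5, W- = 34.5, W = min = 20.5, p = 0.474383, fail to reject H0.


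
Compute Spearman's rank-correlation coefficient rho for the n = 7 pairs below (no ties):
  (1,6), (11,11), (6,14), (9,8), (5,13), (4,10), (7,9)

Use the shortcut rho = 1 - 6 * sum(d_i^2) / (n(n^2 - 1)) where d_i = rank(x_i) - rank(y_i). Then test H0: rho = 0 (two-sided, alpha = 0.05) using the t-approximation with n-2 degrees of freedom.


Step 1: Rank x and y separately (midranks; no ties here).
rank(x): 1->1, 11->7, 6->4, 9->6, 5->3, 4->2, 7->5
rank(y): 6->1, 11->5, 14->7, 8->2, 13->6, 10->4, 9->3
Step 2: d_i = R_x(i) - R_y(i); compute d_i^2.
  (1-1)^2=0, (7-5)^2=4, (4-7)^2=9, (6-2)^2=16, (3-6)^2=9, (2-4)^2=4, (5-3)^2=4
sum(d^2) = 46.
Step 3: rho = 1 - 6*46 / (7*(7^2 - 1)) = 1 - 276/336 = 0.178571.
Step 4: Under H0, t = rho * sqrt((n-2)/(1-rho^2)) = 0.4058 ~ t(5).
Step 5: Two-sided p-value from the t-distribution with 5 df = 0.701658.
Step 6: alpha = 0.05. fail to reject H0.

rho = 0.1786, p = 0.701658, fail to reject H0 at alpha = 0.05.


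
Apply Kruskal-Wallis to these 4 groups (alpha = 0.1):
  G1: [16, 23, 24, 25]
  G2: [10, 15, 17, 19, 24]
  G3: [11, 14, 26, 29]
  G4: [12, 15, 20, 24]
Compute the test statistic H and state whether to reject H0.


Step 1: Combine all N = 17 observations and assign midranks.
sorted (value, group, rank): (10,G2,1), (11,G3,2), (12,G4,3), (14,G3,4), (15,G2,5.5), (15,G4,5.5), (16,G1,7), (17,G2,8), (19,G2,9), (20,G4,10), (23,G1,11), (24,G1,13), (24,G2,13), (24,G4,13), (25,G1,15), (26,G3,16), (29,G3,17)
Step 2: Sum ranks within each group.
R_1 = 46 (n_1 = 4)
R_2 = 36.5 (n_2 = 5)
R_3 = 39 (n_3 = 4)
R_4 = 31.5 (n_4 = 4)
Step 3: H = 12/(N(N+1)) * sum(R_i^2/n_i) - 3(N+1)
     = 12/(17*18) * (46^2/4 + 36.5^2/5 + 39^2/4 + 31.5^2/4) - 3*18
     = 0.039216 * 1423.76 - 54
     = 1.833824.
Step 4: Ties present; correction factor C = 1 - 30/(17^3 - 17) = 0.993873. Corrected H = 1.833824 / 0.993873 = 1.845129.
Step 5: Under H0, H ~ chi^2(3); p-value = 0.605164.
Step 6: alpha = 0.1. fail to reject H0.

H = 1.8451, df = 3, p = 0.605164, fail to reject H0.


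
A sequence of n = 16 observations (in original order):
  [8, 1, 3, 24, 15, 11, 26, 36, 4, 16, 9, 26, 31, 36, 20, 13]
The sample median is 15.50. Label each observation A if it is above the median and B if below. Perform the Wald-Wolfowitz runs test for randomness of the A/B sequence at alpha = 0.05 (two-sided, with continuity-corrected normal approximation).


Step 1: Compute median = 15.50; label A = above, B = below.
Labels in order: BBBABBAABABAAAAB  (n_A = 8, n_B = 8)
Step 2: Count runs R = 9.
Step 3: Under H0 (random ordering), E[R] = 2*n_A*n_B/(n_A+n_B) + 1 = 2*8*8/16 + 1 = 9.0000.
        Var[R] = 2*n_A*n_B*(2*n_A*n_B - n_A - n_B) / ((n_A+n_B)^2 * (n_A+n_B-1)) = 14336/3840 = 3.7333.
        SD[R] = 1.9322.
Step 4: R = E[R], so z = 0 with no continuity correction.
Step 5: Two-sided p-value via normal approximation = 2*(1 - Phi(|z|)) = 1.000000.
Step 6: alpha = 0.05. fail to reject H0.

R = 9, z = 0.0000, p = 1.000000, fail to reject H0.


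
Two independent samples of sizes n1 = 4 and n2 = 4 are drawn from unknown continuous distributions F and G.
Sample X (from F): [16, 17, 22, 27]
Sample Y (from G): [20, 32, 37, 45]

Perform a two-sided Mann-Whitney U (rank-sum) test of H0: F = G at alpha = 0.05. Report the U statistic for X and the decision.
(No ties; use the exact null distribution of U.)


Step 1: Combine and sort all 8 observations; assign midranks.
sorted (value, group): (16,X), (17,X), (20,Y), (22,X), (27,X), (32,Y), (37,Y), (45,Y)
ranks: 16->1, 17->2, 20->3, 22->4, 27->5, 32->6, 37->7, 45->8
Step 2: Rank sum for X: R1 = 1 + 2 + 4 + 5 = 12.
Step 3: U_X = R1 - n1(n1+1)/2 = 12 - 4*5/2 = 12 - 10 = 2.
       U_Y = n1*n2 - U_X = 16 - 2 = 14.
Step 4: No ties, so the exact null distribution of U (based on enumerating the C(8,4) = 70 equally likely rank assignments) gives the two-sided p-value.
Step 5: p-value = 0.114286; compare to alpha = 0.05. fail to reject H0.

U_X = 2, p = 0.114286, fail to reject H0 at alpha = 0.05.


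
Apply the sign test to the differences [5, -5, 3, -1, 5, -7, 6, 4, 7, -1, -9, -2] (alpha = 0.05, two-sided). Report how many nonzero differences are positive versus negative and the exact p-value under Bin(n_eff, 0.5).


Step 1: Discard zero differences. Original n = 12; n_eff = number of nonzero differences = 12.
Nonzero differences (with sign): +5, -5, +3, -1, +5, -7, +6, +4, +7, -1, -9, -2
Step 2: Count signs: positive = 6, negative = 6.
Step 3: Under H0: P(positive) = 0.5, so the number of positives S ~ Bin(12, 0.5).
Step 4: Two-sided exact p-value = sum of Bin(12,0.5) probabilities at or below the observed probability = 1.000000.
Step 5: alpha = 0.05. fail to reject H0.

n_eff = 12, pos = 6, neg = 6, p = 1.000000, fail to reject H0.


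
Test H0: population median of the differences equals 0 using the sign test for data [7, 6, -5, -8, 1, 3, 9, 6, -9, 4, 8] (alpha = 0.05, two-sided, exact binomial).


Step 1: Discard zero differences. Original n = 11; n_eff = number of nonzero differences = 11.
Nonzero differences (with sign): +7, +6, -5, -8, +1, +3, +9, +6, -9, +4, +8
Step 2: Count signs: positive = 8, negative = 3.
Step 3: Under H0: P(positive) = 0.5, so the number of positives S ~ Bin(11, 0.5).
Step 4: Two-sided exact p-value = sum of Bin(11,0.5) probabilities at or below the observed probability = 0.226562.
Step 5: alpha = 0.05. fail to reject H0.

n_eff = 11, pos = 8, neg = 3, p = 0.226562, fail to reject H0.


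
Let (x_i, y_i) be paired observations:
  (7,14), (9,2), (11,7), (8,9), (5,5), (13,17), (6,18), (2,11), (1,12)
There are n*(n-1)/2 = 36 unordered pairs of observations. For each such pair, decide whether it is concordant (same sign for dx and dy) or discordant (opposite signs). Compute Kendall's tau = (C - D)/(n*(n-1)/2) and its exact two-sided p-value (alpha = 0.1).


Step 1: Enumerate the 36 unordered pairs (i,j) with i<j and classify each by sign(x_j-x_i) * sign(y_j-y_i).
  (1,2):dx=+2,dy=-12->D; (1,3):dx=+4,dy=-7->D; (1,4):dx=+1,dy=-5->D; (1,5):dx=-2,dy=-9->C
  (1,6):dx=+6,dy=+3->C; (1,7):dx=-1,dy=+4->D; (1,8):dx=-5,dy=-3->C; (1,9):dx=-6,dy=-2->C
  (2,3):dx=+2,dy=+5->C; (2,4):dx=-1,dy=+7->D; (2,5):dx=-4,dy=+3->D; (2,6):dx=+4,dy=+15->C
  (2,7):dx=-3,dy=+16->D; (2,8):dx=-7,dy=+9->D; (2,9):dx=-8,dy=+10->D; (3,4):dx=-3,dy=+2->D
  (3,5):dx=-6,dy=-2->C; (3,6):dx=+2,dy=+10->C; (3,7):dx=-5,dy=+11->D; (3,8):dx=-9,dy=+4->D
  (3,9):dx=-10,dy=+5->D; (4,5):dx=-3,dy=-4->C; (4,6):dx=+5,dy=+8->C; (4,7):dx=-2,dy=+9->D
  (4,8):dx=-6,dy=+2->D; (4,9):dx=-7,dy=+3->D; (5,6):dx=+8,dy=+12->C; (5,7):dx=+1,dy=+13->C
  (5,8):dx=-3,dy=+6->D; (5,9):dx=-4,dy=+7->D; (6,7):dx=-7,dy=+1->D; (6,8):dx=-11,dy=-6->C
  (6,9):dx=-12,dy=-5->C; (7,8):dx=-4,dy=-7->C; (7,9):dx=-5,dy=-6->C; (8,9):dx=-1,dy=+1->D
Step 2: C = 16, D = 20, total pairs = 36.
Step 3: tau = (C - D)/(n(n-1)/2) = (16 - 20)/36 = -0.111111.
Step 4: Exact two-sided p-value (enumerate n! = 362880 permutations of y under H0): p = 0.761414.
Step 5: alpha = 0.1. fail to reject H0.

tau_b = -0.1111 (C=16, D=20), p = 0.761414, fail to reject H0.


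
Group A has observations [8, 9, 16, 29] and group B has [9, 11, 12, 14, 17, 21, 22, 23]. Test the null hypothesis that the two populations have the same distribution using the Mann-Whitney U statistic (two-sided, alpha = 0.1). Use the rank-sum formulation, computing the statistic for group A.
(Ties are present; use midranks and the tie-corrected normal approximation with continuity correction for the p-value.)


Step 1: Combine and sort all 12 observations; assign midranks.
sorted (value, group): (8,X), (9,X), (9,Y), (11,Y), (12,Y), (14,Y), (16,X), (17,Y), (21,Y), (22,Y), (23,Y), (29,X)
ranks: 8->1, 9->2.5, 9->2.5, 11->4, 12->5, 14->6, 16->7, 17->8, 21->9, 22->10, 23->11, 29->12
Step 2: Rank sum for X: R1 = 1 + 2.5 + 7 + 12 = 22.5.
Step 3: U_X = R1 - n1(n1+1)/2 = 22.5 - 4*5/2 = 22.5 - 10 = 12.5.
       U_Y = n1*n2 - U_X = 32 - 12.5 = 19.5.
Step 4: Ties are present, so use the tie-corrected normal approximation (with continuity correction) for the p-value.
Step 5: p-value = 0.609759; compare to alpha = 0.1. fail to reject H0.

U_X = 12.5, p = 0.609759, fail to reject H0 at alpha = 0.1.


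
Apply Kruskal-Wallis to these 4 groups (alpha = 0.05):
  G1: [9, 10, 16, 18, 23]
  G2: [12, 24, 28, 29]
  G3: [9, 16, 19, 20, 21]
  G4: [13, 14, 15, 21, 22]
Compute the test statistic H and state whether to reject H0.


Step 1: Combine all N = 19 observations and assign midranks.
sorted (value, group, rank): (9,G1,1.5), (9,G3,1.5), (10,G1,3), (12,G2,4), (13,G4,5), (14,G4,6), (15,G4,7), (16,G1,8.5), (16,G3,8.5), (18,G1,10), (19,G3,11), (20,G3,12), (21,G3,13.5), (21,G4,13.5), (22,G4,15), (23,G1,16), (24,G2,17), (28,G2,18), (29,G2,19)
Step 2: Sum ranks within each group.
R_1 = 39 (n_1 = 5)
R_2 = 58 (n_2 = 4)
R_3 = 46.5 (n_3 = 5)
R_4 = 46.5 (n_4 = 5)
Step 3: H = 12/(N(N+1)) * sum(R_i^2/n_i) - 3(N+1)
     = 12/(19*20) * (39^2/5 + 58^2/4 + 46.5^2/5 + 46.5^2/5) - 3*20
     = 0.031579 * 2010.1 - 60
     = 3.476842.
Step 4: Ties present; correction factor C = 1 - 18/(19^3 - 19) = 0.997368. Corrected H = 3.476842 / 0.997368 = 3.486016.
Step 5: Under H0, H ~ chi^2(3); p-value = 0.322580.
Step 6: alpha = 0.05. fail to reject H0.

H = 3.4860, df = 3, p = 0.322580, fail to reject H0.


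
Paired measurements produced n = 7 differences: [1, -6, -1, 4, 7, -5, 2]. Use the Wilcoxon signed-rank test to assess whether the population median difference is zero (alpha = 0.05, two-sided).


Step 1: Drop any zero differences (none here) and take |d_i|.
|d| = [1, 6, 1, 4, 7, 5, 2]
Step 2: Midrank |d_i| (ties get averaged ranks).
ranks: |1|->1.5, |6|->6, |1|->1.5, |4|->4, |7|->7, |5|->5, |2|->3
Step 3: Attach original signs; sum ranks with positive sign and with negative sign.
W+ = 1.5 + 4 + 7 + 3 = 15.5
W- = 6 + 1.5 + 5 = 12.5
(Check: W+ + W- = 28 should equal n(n+1)/2 = 28.)
Step 4: Test statistic W = min(W+, W-) = 12.5.
Step 5: Ties in |d|, so use the tie-corrected normal approximation.
        E[W] = n(n+1)/4 = 7*8/4 = 14.
        Tie groups: |d|=1 (t=2); sum(t^3 - t) = 6.
        Var[W] = n(n+1)(2n+1)/24 - sum(t^3-t)/48 = 840/24 - 6/48 = 34.875.
        z = (W - E[W]) / sqrt(Var[W]) = (12.5 - 14) / 5.9055 = -0.2540.
        Two-sided p = 2*Phi(z) = 0.799495.
Step 6: alpha = 0.05. fail to reject H0.

W+ = 15.5, W- = 12.5, W = min = 12.5, p = 0.799495, fail to reject H0.
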